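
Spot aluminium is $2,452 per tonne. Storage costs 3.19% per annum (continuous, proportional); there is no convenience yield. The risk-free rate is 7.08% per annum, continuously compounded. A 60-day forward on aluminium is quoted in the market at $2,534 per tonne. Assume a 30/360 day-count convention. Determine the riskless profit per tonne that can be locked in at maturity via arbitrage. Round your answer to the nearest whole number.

Fair forward: F* = S·e^(carry·T), with carry = (r + u) = 0.0708 + 0.0319 = 0.1027
F* = 2452 · e^(0.1027 × 60/360) = 2452 · e^0.017117 = 2452 × 1.017264 = $2494.3313
Market $2534 > fair $2494.3313: forward overpriced → cash-and-carry (buy spot, short the forward).
At maturity, profit = |F_mkt − F*| = |2534 − 2494.3313| = $40 per tonne

$40 per tonne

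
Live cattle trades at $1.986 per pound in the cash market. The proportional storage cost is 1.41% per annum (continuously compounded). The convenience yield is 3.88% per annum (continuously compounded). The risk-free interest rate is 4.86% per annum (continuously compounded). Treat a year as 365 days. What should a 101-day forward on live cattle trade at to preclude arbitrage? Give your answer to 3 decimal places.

$1.999 per pound

Net carry = r + u − y = 0.0486 + 0.0141 − 0.0388 = 0.0239
F = S·e^((r+u−y)T) = 1.986 · e^(0.0239 × 101/365) = 1.986 · e^0.006613
= 1.986 × 1.006635 = $1.999 per pound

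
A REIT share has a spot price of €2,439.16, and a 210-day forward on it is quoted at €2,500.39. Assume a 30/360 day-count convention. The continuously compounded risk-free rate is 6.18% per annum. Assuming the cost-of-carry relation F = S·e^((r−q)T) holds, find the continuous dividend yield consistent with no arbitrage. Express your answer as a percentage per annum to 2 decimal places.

From F = S·e^((r−q)T): (r − q) = ln(F/S)/T
ln(2500.39/2439.16) = ln(1.025103) = 0.024793
(r − q) = 0.024793 / (210/360) = 0.042502
q = r − ln(F/S)/T = 0.0618 − 0.042502 = 0.019298
q = 1.93%

1.93%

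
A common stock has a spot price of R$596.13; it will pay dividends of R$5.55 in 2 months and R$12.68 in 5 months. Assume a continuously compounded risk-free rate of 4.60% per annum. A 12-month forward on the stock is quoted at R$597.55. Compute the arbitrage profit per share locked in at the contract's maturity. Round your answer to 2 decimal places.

PV(dividends) I = 5.55·e^(−0.0460·2/12) + 12.68·e^(−0.0460·5/12) = 17.9469
Fair forward F* = (S − I)·e^(rT) = (596.13 − 17.9469)·e^0.046000 = 578.1831 × 1.047074 = 605.4005
Market R$597.55 < fair 605.4005: forward underpriced → reverse cash-and-carry (short the stock, invest proceeds at r, pay the dividends, go long the forward).
Profit at T = |F_mkt − F*| = |597.55 − 605.4005| = R$7.85 per share

R$7.85 per share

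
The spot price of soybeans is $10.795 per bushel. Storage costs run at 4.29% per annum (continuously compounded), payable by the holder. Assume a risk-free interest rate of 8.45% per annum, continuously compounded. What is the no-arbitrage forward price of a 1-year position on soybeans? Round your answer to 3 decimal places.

$12.262 per bushel

Net carry = r + u − y = 0.0845 + 0.0429 − 0.0000 = 0.1274
F = S·e^((r+u−y)T) = 10.795 · e^(0.1274 × 12/12) = 10.795 · e^0.127400
= 10.795 × 1.135871 = $12.262 per bushel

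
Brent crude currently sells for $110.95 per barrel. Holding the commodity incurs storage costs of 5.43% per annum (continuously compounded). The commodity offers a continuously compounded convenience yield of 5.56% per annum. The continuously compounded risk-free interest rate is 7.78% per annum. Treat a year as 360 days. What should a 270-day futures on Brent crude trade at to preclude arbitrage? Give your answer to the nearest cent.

Net carry = r + u − y = 0.0778 + 0.0543 − 0.0556 = 0.0765
F = S·e^((r+u−y)T) = 110.95 · e^(0.0765 × 270/360) = 110.95 · e^0.057375
= 110.95 × 1.059053 = $117.50 per barrel

$117.50 per barrel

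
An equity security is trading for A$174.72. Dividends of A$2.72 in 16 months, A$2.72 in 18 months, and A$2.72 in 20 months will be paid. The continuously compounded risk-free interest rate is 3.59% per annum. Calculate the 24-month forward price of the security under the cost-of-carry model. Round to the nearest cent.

PV(dividends) I = 2.72·e^(−0.0359·16/12) + 2.72·e^(−0.0359·18/12) + 2.72·e^(−0.0359·20/12)
I = 2.5929 + 2.5774 + 2.5620 = 7.7323
F = (S − I)·e^(rT) = (174.72 − 7.7323) · e^(0.0359·24/12)
= 166.9877 · e^0.071800 = 166.9877 × 1.074440 = A$179.42

A$179.42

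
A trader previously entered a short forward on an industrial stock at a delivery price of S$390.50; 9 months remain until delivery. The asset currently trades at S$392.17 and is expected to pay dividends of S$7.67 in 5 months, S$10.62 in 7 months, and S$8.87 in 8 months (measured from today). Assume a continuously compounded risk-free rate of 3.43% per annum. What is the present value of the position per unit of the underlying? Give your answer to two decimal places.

S$15.05

PV(remaining dividends) I = 7.67·e^(−0.0343·5/12) + 10.62·e^(−0.0343·7/12) + 8.87·e^(−0.0343·8/12) = 26.6403
Current forward F = (S − I)·e^(rT) = (392.17 − 26.6403)·e^(0.0343·9/12) = 365.5297 × 1.026059 = 375.0550
Value (long) = (F − K)·e^(−rT) = (375.0550 − 390.50) × 0.974603 = -15.0527
Short position value = −(long value) = S$15.05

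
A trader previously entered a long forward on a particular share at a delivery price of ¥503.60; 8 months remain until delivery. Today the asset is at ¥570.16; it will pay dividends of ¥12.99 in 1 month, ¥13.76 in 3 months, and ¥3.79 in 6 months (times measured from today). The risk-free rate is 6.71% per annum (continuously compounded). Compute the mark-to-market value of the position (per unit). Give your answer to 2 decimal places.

¥58.48

PV(remaining dividends) I = 12.99·e^(−0.0671·1/12) + 13.76·e^(−0.0671·3/12) + 3.79·e^(−0.0671·6/12) = 30.1136
Current forward F = (S − I)·e^(rT) = (570.16 − 30.1136)·e^(0.0671·8/12) = 540.0464 × 1.045749 = 564.7530
Value (long) = (F − K)·e^(−rT) = (564.7530 − 503.60) × 0.956252 = 58.4777
Value = ¥58.48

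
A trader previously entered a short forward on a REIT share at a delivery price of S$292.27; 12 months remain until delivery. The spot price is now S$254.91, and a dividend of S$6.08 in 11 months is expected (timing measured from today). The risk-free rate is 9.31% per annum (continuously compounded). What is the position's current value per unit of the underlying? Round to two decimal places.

S$16.96

PV(remaining dividends) I = 6.08·e^(−0.0931·11/12) = 5.5826
Current forward F = (S − I)·e^(rT) = (254.91 − 5.5826)·e^(0.0931·12/12) = 249.3274 × 1.097571 = 273.6545
Value (long) = (F − K)·e^(−rT) = (273.6545 − 292.27) × 0.911102 = -16.9606
Short position value = −(long value) = S$16.96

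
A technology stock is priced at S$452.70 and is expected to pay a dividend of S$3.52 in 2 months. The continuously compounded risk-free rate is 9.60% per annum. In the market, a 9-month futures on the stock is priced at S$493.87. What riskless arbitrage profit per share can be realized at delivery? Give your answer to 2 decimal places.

S$11.10 per share

PV(dividends) I = 3.52·e^(−0.0960·2/12) = 3.4641
Fair futures F* = (S − I)·e^(rT) = (452.70 − 3.4641)·e^0.072000 = 449.2359 × 1.074655 = 482.7736
Market S$493.87 > fair 482.7736: forward overpriced → cash-and-carry (borrow at r, buy the stock and collect the dividends, short the forward).
Profit at T = |F_mkt − F*| = |493.87 − 482.7736| = S$11.10 per share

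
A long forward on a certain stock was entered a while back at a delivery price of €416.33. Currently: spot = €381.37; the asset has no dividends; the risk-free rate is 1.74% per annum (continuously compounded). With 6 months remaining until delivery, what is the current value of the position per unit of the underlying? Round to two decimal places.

Current fair forward for the remaining 6 months: F = S·e^(r·T), r = 0.0174
F = 381.37 · e^(0.0174 × 6/12) = 381.37 × 1.008738 = 384.7024
Value of long forward = (F − K)·e^(−rT) = (384.7024 − 416.33) · e^(−0.0174·6/12)
= -31.6276 × 0.991338 = -31.35

-€31.35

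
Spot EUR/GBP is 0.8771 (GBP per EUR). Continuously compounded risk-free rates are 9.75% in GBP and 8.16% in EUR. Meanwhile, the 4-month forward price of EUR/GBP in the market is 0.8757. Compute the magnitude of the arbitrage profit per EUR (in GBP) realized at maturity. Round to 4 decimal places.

Fair forward: F* = S·e^(carry·T), with carry = (r_GBP − r_EUR) = 0.0975 − 0.0816 = 0.0159
F* = 0.8771 · e^(0.0159 × 4/12) = 0.8771 · e^0.005300 = 0.8771 × 1.005314 = 0.8818
Market 0.8757 < fair 0.8818: forward underpriced → reverse cash-and-carry (short spot, go long the forward).
At maturity, profit = |F_mkt − F*| = |0.8757 − 0.8818| = 0.0061 per EUR (in GBP)

0.0061 per EUR (in GBP)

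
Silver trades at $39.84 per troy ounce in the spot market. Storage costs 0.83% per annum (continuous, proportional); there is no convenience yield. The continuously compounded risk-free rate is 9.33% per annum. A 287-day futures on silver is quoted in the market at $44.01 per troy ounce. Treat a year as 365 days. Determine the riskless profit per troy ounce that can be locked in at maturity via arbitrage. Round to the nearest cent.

$0.86 per troy ounce

Fair futures: F* = S·e^(carry·T), with carry = (r + u) = 0.0933 + 0.0083 = 0.1016
F* = 39.84 · e^(0.1016 × 287/365) = 39.84 · e^0.079888 = 39.84 × 1.083166 = $43.1533
Market $44.01 > fair $43.1533: forward overpriced → cash-and-carry (buy spot, short the forward).
At maturity, profit = |F_mkt − F*| = |44.01 − 43.1533| = $0.86 per troy ounce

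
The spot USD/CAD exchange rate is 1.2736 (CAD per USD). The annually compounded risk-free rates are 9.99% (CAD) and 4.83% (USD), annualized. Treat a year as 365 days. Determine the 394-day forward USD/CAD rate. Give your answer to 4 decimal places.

By covered interest parity, F = S · (1+r_CAD)^T / (1+r_USD)^T
= 1.2736 × 1.108253 / 1.052236 = 1.2736 × 1.053236
F = 1.3414 CAD per USD

1.3414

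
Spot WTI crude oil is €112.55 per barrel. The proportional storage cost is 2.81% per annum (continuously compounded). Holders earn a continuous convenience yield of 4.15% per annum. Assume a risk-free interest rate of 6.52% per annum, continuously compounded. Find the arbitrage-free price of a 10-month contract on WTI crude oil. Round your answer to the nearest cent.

Net carry = r + u − y = 0.0652 + 0.0281 − 0.0415 = 0.0518
F = S·e^((r+u−y)T) = 112.55 · e^(0.0518 × 10/12) = 112.55 · e^0.043167
= 112.55 × 1.044112 = €117.51 per barrel

€117.51 per barrel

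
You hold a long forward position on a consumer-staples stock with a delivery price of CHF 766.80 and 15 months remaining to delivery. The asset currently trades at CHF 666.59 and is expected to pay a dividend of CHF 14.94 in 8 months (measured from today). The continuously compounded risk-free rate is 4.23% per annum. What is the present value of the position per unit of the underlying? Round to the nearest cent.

PV(remaining dividends) I = 14.94·e^(−0.0423·8/12) = 14.5246
Current forward F = (S − I)·e^(rT) = (666.59 − 14.5246)·e^(0.0423·15/12) = 652.0654 × 1.054298 = 687.4712
Value (long) = (F − K)·e^(−rT) = (687.4712 − 766.80) × 0.948499 = -75.2433
Value = -CHF 75.24

-CHF 75.24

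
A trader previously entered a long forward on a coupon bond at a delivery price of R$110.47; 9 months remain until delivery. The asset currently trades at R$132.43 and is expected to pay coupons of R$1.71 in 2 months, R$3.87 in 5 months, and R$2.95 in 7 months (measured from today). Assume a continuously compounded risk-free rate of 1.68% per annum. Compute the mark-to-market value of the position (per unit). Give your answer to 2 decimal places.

R$14.87

PV(remaining coupons) I = 1.71·e^(−0.0168·2/12) + 3.87·e^(−0.0168·5/12) + 2.95·e^(−0.0168·7/12) = 8.4695
Current forward F = (S − I)·e^(rT) = (132.43 − 8.4695)·e^(0.0168·9/12) = 123.9605 × 1.012680 = 125.5323
Value (long) = (F − K)·e^(−rT) = (125.5323 − 110.47) × 0.987479 = 14.8737
Value = R$14.87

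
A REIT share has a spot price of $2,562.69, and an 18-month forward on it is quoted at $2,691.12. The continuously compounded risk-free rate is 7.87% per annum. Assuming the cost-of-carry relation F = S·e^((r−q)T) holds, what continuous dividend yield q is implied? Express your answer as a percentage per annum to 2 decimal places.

4.61%

From F = S·e^((r−q)T): (r − q) = ln(F/S)/T
ln(2691.12/2562.69) = ln(1.050115) = 0.048900
(r − q) = 0.048900 / (18/12) = 0.032600
q = r − ln(F/S)/T = 0.0787 − 0.032600 = 0.046100
q = 4.61%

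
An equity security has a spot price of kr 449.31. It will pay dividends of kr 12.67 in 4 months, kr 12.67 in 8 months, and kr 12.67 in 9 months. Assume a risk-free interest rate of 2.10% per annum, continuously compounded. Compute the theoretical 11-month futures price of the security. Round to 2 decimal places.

PV(dividends) I = 12.67·e^(−0.0210·4/12) + 12.67·e^(−0.0210·8/12) + 12.67·e^(−0.0210·9/12)
I = 12.5816 + 12.4939 + 12.4720 = 37.5475
F = (S − I)·e^(rT) = (449.31 − 37.5475) · e^(0.0210·11/12)
= 411.7625 · e^0.019250 = 411.7625 × 1.019436 = kr 419.77

kr 419.77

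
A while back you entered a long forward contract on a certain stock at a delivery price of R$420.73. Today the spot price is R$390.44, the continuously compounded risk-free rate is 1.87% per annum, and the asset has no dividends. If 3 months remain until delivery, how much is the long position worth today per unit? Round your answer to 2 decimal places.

-R$28.33

Current fair forward for the remaining 3 months: F = S·e^(r·T), r = 0.0187
F = 390.44 · e^(0.0187 × 3/12) = 390.44 × 1.004686 = 392.2696
Value of long forward = (F − K)·e^(−rT) = (392.2696 − 420.73) · e^(−0.0187·3/12)
= -28.4604 × 0.995336 = -28.33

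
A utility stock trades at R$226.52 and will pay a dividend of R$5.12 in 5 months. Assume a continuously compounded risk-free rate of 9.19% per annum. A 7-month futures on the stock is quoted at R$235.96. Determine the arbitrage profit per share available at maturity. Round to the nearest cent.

R$2.16 per share

PV(dividends) I = 5.12·e^(−0.0919·5/12) = 4.9277
Fair futures F* = (S − I)·e^(rT) = (226.52 − 4.9277)·e^0.053608 = 221.5923 × 1.055071 = 233.7956
Market R$235.96 > fair 233.7956: forward overpriced → cash-and-carry (borrow at r, buy the stock and collect the dividends, short the forward).
Profit at T = |F_mkt − F*| = |235.96 − 233.7956| = R$2.16 per share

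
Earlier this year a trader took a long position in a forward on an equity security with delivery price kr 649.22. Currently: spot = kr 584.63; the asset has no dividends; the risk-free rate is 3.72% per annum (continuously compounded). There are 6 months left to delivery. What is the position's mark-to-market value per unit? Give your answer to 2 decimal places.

Current fair forward for the remaining 6 months: F = S·e^(r·T), r = 0.0372
F = 584.63 · e^(0.0372 × 6/12) = 584.63 × 1.018774 = 595.6058
Value of long forward = (F − K)·e^(−rT) = (595.6058 − 649.22) · e^(−0.0372·6/12)
= -53.6142 × 0.981572 = -52.63

-kr 52.63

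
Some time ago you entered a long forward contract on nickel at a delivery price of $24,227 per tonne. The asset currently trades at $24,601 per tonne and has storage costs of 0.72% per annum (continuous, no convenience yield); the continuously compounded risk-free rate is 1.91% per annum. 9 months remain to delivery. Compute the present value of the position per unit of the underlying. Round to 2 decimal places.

$851.78 per tonne

Current fair forward for the remaining 9 months: F = S·e^((r + u)·T), (r + u) = 0.0191 + 0.0072 = 0.0263
F = 24601 · e^(0.0263 × 9/12) = 24601 × 1.01992082 = 25091.0721
Value of long forward = (F − K)·e^(−rT) = (25091.0721 − 24227) · e^(−0.0191·9/12)
= 864.0721 × 0.98577711 = 851.78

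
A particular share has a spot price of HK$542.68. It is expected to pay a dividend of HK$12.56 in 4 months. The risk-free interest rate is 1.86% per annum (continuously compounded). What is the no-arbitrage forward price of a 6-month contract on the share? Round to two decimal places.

PV(dividends) I = 12.56·e^(−0.0186·4/12)
I = 12.4824
F = (S − I)·e^(rT) = (542.68 − 12.4824) · e^(0.0186·6/12)
= 530.1976 · e^0.009300 = 530.1976 × 1.009343 = HK$535.15

HK$535.15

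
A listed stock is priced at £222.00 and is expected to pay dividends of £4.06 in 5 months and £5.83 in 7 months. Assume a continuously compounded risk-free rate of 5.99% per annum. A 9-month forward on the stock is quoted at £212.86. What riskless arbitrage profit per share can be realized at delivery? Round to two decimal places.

PV(dividends) I = 4.06·e^(−0.0599·5/12) + 5.83·e^(−0.0599·7/12) = 9.5897
Fair forward F* = (S − I)·e^(rT) = (222.00 − 9.5897)·e^0.044925 = 212.4103 × 1.045949 = 222.1703
Market £212.86 < fair 222.1703: forward underpriced → reverse cash-and-carry (short the stock, invest proceeds at r, pay the dividends, go long the forward).
Profit at T = |F_mkt − F*| = |212.86 − 222.1703| = £9.31 per share

£9.31 per share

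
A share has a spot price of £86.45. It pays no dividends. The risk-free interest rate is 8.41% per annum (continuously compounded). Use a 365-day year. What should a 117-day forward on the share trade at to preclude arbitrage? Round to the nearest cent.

£88.81

F = S·e^(rT) = 86.45 · e^(0.0841 × 117/365)
= 86.45 · e^0.026958 = 86.45 × 1.027325
F = £88.81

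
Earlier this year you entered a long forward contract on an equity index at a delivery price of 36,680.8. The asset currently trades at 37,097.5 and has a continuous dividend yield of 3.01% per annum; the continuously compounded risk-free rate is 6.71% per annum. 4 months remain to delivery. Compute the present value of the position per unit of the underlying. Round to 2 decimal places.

Current fair forward for the remaining 4 months: F = S·e^((r − q)·T), (r − q) = 0.0671 − 0.0301 = 0.0370
F = 37097.5 · e^(0.0370 × 4/12) = 37097.5 × 1.01240970 = 37557.8688
Value of long forward = (F − K)·e^(−rT) = (37557.8688 − 36680.8) · e^(−0.0671·4/12)
= 877.0688 × 0.97788161 = 857.67

857.67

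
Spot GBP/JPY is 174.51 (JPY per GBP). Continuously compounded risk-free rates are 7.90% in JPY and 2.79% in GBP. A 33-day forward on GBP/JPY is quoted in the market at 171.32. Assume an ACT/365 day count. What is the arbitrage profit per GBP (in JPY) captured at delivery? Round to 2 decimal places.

Fair forward: F* = S·e^(carry·T), with carry = (r_JPY − r_GBP) = 0.0790 − 0.0279 = 0.0511
F* = 174.51 · e^(0.0511 × 33/365) = 174.51 · e^0.004620 = 174.51 × 1.004631 = 175.3182
Market 171.32 < fair 175.3182: forward underpriced → reverse cash-and-carry (short spot, go long the forward).
At maturity, profit = |F_mkt − F*| = |171.32 − 175.3182| = 4.00 per GBP (in JPY)

4.00 per GBP (in JPY)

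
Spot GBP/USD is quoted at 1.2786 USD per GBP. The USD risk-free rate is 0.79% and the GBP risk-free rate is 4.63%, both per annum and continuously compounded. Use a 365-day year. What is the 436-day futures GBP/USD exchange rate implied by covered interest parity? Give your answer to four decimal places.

F = S·e^((r_USD − r_GBP)T) = 1.2786 · e^((0.0079 − 0.0463) × 436/365)
= 1.2786 · e^-0.045870 = 1.2786 × 0.955166
F = 1.2213 USD per GBP

1.2213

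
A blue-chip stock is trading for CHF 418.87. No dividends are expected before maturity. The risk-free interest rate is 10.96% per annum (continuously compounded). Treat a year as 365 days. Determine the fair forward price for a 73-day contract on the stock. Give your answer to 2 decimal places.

F = S·e^(rT) = 418.87 · e^(0.1096 × 73/365)
= 418.87 · e^0.021920 = 418.87 × 1.022162
F = CHF 428.15

CHF 428.15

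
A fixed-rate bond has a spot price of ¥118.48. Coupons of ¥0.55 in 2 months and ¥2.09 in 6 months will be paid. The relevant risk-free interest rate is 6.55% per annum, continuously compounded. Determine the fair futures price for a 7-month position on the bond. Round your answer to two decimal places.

¥120.43

PV(coupons) I = 0.55·e^(−0.0655·2/12) + 2.09·e^(−0.0655·6/12)
I = 0.5440 + 2.0227 = 2.5667
F = (S − I)·e^(rT) = (118.48 − 2.5667) · e^(0.0655·7/12)
= 115.9133 · e^0.038208 = 115.9133 × 1.038947 = ¥120.43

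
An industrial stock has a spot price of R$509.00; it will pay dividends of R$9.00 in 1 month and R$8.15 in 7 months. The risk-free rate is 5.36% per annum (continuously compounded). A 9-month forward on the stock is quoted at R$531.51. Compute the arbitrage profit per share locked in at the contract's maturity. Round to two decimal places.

R$19.18 per share

PV(dividends) I = 9.00·e^(−0.0536·1/12) + 8.15·e^(−0.0536·7/12) = 16.8590
Fair forward F* = (S − I)·e^(rT) = (509.00 − 16.8590)·e^0.040200 = 492.1410 × 1.041019 = 512.3281
Market R$531.51 > fair 512.3281: forward overpriced → cash-and-carry (borrow at r, buy the stock and collect the dividends, short the forward).
Profit at T = |F_mkt − F*| = |531.51 − 512.3281| = R$19.18 per share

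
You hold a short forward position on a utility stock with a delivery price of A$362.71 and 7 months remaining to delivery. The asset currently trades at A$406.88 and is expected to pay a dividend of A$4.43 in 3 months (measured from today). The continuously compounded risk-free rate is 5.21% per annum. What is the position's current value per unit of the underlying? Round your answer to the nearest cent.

-A$50.65

PV(remaining dividends) I = 4.43·e^(−0.0521·3/12) = 4.3727
Current forward F = (S − I)·e^(rT) = (406.88 − 4.3727)·e^(0.0521·7/12) = 402.5073 × 1.030858 = 414.9279
Value (long) = (F − K)·e^(−rT) = (414.9279 − 362.71) × 0.970066 = 50.6548
Short position value = −(long value) = -A$50.65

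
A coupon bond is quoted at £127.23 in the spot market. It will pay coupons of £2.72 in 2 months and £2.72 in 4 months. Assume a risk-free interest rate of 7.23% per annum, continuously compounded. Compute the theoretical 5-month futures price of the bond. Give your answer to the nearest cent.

£125.62

PV(coupons) I = 2.72·e^(−0.0723·2/12) + 2.72·e^(−0.0723·4/12)
I = 2.6874 + 2.6552 = 5.3426
F = (S − I)·e^(rT) = (127.23 − 5.3426) · e^(0.0723·5/12)
= 121.8874 · e^0.030125 = 121.8874 × 1.030583 = £125.62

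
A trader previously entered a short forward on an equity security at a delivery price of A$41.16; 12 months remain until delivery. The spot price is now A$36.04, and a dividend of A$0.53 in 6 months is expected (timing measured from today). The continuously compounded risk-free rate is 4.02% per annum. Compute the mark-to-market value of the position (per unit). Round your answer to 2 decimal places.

A$4.02

PV(remaining dividends) I = 0.53·e^(−0.0402·6/12) = 0.5195
Current forward F = (S − I)·e^(rT) = (36.04 − 0.5195)·e^(0.0402·12/12) = 35.5205 × 1.041019 = 36.9775
Value (long) = (F − K)·e^(−rT) = (36.9775 − 41.16) × 0.960597 = -4.0177
Short position value = −(long value) = A$4.02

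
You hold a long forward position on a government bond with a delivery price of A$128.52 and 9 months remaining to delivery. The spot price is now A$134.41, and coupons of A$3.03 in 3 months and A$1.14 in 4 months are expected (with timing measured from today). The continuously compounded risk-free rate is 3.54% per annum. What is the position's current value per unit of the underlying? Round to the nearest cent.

PV(remaining coupons) I = 3.03·e^(−0.0354·3/12) + 1.14·e^(−0.0354·4/12) = 4.1299
Current forward F = (S − I)·e^(rT) = (134.41 − 4.1299)·e^(0.0354·9/12) = 130.2801 × 1.026906 = 133.7854
Value (long) = (F − K)·e^(−rT) = (133.7854 − 128.52) × 0.973799 = 5.1274
Value = A$5.13

A$5.13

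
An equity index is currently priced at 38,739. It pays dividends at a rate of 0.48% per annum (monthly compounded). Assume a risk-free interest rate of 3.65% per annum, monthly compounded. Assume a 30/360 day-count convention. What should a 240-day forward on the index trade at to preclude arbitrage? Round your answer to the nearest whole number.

F = S · (1+r/12)^(12T) / (1+q/12)^(12T)
= 38739 × 1.024594 / 1.003204 = 38739 × 1.021322
F = 39,565

39,565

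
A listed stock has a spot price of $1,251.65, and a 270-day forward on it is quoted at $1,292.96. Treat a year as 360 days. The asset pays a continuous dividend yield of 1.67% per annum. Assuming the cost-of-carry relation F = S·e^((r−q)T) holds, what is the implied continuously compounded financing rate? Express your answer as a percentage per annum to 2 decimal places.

6.00%

From F = S·e^((r−q)T): (r − q) = ln(F/S)/T
ln(1292.96/1251.65) = ln(1.033004) = 0.032471
(r − q) = 0.032471 / (270/360) = 0.043295
r = ln(F/S)/T + q = 0.043295 + 0.0167 = 0.059995
r = 6.00%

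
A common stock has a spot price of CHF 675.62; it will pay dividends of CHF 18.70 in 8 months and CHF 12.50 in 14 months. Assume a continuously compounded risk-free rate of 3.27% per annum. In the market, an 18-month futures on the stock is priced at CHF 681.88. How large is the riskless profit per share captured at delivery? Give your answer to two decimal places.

PV(dividends) I = 18.70·e^(−0.0327·8/12) + 12.50·e^(−0.0327·14/12) = 30.3289
Fair futures F* = (S − I)·e^(rT) = (675.62 − 30.3289)·e^0.049050 = 645.2911 × 1.050273 = 677.7318
Market CHF 681.88 > fair 677.7318: forward overpriced → cash-and-carry (borrow at r, buy the stock and collect the dividends, short the forward).
Profit at T = |F_mkt − F*| = |681.88 − 677.7318| = CHF 4.15 per share

CHF 4.15 per share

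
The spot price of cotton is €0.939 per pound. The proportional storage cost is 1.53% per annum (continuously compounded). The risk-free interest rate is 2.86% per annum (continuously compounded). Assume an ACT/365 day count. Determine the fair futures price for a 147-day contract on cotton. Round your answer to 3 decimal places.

Net carry = r + u − y = 0.0286 + 0.0153 − 0.0000 = 0.0439
F = S·e^((r+u−y)T) = 0.939 · e^(0.0439 × 147/365) = 0.939 · e^0.017680
= 0.939 × 1.017837 = €0.956 per pound

€0.956 per pound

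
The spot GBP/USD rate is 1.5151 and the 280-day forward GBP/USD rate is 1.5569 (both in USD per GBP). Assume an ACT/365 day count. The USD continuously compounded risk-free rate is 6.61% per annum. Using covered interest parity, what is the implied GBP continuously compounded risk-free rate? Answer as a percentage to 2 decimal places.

F = S·e^((r_USD − r_GBP)T) ⇒ r_GBP = r_USD − ln(F/S)/T
ln(1.5569/1.5151) = 0.027215; /(280/365) = 0.035477
r_GBP = 0.0661 − 0.035477 = 0.030623
r_GBP = 3.06%

3.06%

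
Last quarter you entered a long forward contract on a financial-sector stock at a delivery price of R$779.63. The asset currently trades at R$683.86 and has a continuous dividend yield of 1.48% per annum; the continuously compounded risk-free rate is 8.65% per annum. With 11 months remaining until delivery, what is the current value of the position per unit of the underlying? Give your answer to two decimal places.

Current fair forward for the remaining 11 months: F = S·e^((r − q)·T), (r − q) = 0.0865 − 0.0148 = 0.0717
F = 683.86 · e^(0.0717 × 11/12) = 683.86 × 1.067933 = 730.3167
Value of long forward = (F − K)·e^(−rT) = (730.3167 − 779.63) · e^(−0.0865·11/12)
= -49.3133 × 0.923770 = -45.55

-R$45.55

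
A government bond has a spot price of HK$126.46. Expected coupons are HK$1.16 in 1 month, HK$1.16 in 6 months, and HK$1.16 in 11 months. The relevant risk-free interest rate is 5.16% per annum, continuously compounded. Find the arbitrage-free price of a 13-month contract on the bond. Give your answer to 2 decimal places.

HK$130.14

PV(coupons) I = 1.16·e^(−0.0516·1/12) + 1.16·e^(−0.0516·6/12) + 1.16·e^(−0.0516·11/12)
I = 1.1550 + 1.1305 + 1.1064 = 3.3919
F = (S − I)·e^(rT) = (126.46 − 3.3919) · e^(0.0516·13/12)
= 123.0681 · e^0.055900 = 123.0681 × 1.057492 = HK$130.14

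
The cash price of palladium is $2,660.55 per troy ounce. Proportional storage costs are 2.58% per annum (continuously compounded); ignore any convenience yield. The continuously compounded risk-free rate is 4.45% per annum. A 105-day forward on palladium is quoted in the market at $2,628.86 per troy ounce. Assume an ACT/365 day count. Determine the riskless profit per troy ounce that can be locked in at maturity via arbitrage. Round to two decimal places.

$86.04 per troy ounce

Fair forward: F* = S·e^(carry·T), with carry = (r + u) = 0.0445 + 0.0258 = 0.0703
F* = 2660.55 · e^(0.0703 × 105/365) = 2660.55 · e^0.02022329 = 2660.55 × 1.02042917 = $2714.9028
Market $2628.86 < fair $2714.9028: forward underpriced → reverse cash-and-carry (short spot, go long the forward).
At maturity, profit = |F_mkt − F*| = |2628.86 − 2714.9028| = $86.04 per troy ounce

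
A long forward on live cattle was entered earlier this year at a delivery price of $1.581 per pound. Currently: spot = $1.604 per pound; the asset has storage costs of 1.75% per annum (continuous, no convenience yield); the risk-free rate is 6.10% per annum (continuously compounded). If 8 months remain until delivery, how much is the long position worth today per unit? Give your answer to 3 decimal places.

$0.105 per pound

Current fair forward for the remaining 8 months: F = S·e^((r + u)·T), (r + u) = 0.0610 + 0.0175 = 0.0785
F = 1.604 · e^(0.0785 × 8/12) = 1.604 × 1.053727 = 1.6902
Value of long forward = (F − K)·e^(−rT) = (1.6902 − 1.581) · e^(−0.0610·8/12)
= 0.1092 × 0.960149 = 0.105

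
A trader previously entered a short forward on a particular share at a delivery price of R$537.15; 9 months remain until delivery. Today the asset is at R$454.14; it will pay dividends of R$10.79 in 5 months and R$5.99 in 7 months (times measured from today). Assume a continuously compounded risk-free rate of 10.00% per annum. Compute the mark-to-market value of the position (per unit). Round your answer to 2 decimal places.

PV(remaining dividends) I = 10.79·e^(−0.1000·5/12) + 5.99·e^(−0.1000·7/12) = 16.0002
Current forward F = (S − I)·e^(rT) = (454.14 − 16.0002)·e^(0.1000·9/12) = 438.1398 × 1.077884 = 472.2639
Value (long) = (F − K)·e^(−rT) = (472.2639 − 537.15) × 0.927743 = -60.1976
Short position value = −(long value) = R$60.20

R$60.20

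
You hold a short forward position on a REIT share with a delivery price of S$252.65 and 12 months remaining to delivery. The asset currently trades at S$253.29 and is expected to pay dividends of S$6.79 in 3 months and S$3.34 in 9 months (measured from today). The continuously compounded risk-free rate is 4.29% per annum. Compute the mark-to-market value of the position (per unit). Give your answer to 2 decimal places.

PV(remaining dividends) I = 6.79·e^(−0.0429·3/12) + 3.34·e^(−0.0429·9/12) = 9.9518
Current forward F = (S − I)·e^(rT) = (253.29 − 9.9518)·e^(0.0429·12/12) = 243.3382 × 1.043834 = 254.0047
Value (long) = (F − K)·e^(−rT) = (254.0047 − 252.65) × 0.958007 = 1.2978
Short position value = −(long value) = -S$1.30

-S$1.30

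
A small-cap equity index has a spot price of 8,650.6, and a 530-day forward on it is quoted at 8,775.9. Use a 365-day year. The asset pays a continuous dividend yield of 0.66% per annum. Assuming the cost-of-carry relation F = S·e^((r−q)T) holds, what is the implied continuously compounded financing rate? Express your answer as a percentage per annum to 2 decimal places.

1.65%

From F = S·e^((r−q)T): (r − q) = ln(F/S)/T
ln(8775.9/8650.6) = ln(1.014485) = 0.014381
(r − q) = 0.014381 / (530/365) = 0.009904
r = ln(F/S)/T + q = 0.009904 + 0.0066 = 0.016504
r = 1.65%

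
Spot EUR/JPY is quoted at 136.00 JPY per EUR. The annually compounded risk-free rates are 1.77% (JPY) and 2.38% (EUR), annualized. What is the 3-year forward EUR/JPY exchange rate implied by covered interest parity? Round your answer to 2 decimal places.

133.58

By covered interest parity, F = S · (1+r_JPY)^T / (1+r_EUR)^T
= 136.00 × 1.054045 / 1.073113 = 136.00 × 0.982231
F = 133.58 JPY per EUR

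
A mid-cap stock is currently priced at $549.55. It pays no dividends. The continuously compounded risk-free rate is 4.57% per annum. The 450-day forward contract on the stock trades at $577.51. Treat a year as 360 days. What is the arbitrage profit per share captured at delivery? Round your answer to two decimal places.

$4.35 per share

Fair forward: F* = S·e^(carry·T), with carry = r = 0.0457
F* = 549.55 · e^(0.0457 × 450/360) = 549.55 · e^0.057125 = 549.55 × 1.058788 = $581.8569
Market $577.51 < fair $581.8569: forward underpriced → reverse cash-and-carry (short spot, go long the forward).
At maturity, profit = |F_mkt − F*| = |577.51 − 581.8569| = $4.35 per share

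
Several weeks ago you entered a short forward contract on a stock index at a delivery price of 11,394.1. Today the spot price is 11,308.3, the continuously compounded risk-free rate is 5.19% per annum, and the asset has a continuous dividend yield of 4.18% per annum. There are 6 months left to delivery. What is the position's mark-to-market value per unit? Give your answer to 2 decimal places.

Current fair forward for the remaining 6 months: F = S·e^((r − q)·T), (r − q) = 0.0519 − 0.0418 = 0.0101
F = 11308.3 · e^(0.0101 × 6/12) = 11308.3 × 1.00506277 = 11365.5513
Value of long forward = (F − K)·e^(−rT) = (11365.5513 − 11394.1) · e^(−0.0519·6/12)
= -28.5487 × 0.97438381 = -27.82
Short position value = −(long value) = 27.82

27.82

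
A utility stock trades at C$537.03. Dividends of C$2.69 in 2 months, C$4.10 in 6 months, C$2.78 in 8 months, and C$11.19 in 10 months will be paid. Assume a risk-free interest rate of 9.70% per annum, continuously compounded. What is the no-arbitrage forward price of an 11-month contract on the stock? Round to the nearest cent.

C$565.68

PV(dividends) I = 2.69·e^(−0.0970·2/12) + 4.10·e^(−0.0970·6/12) + 2.78·e^(−0.0970·8/12) + 11.19·e^(−0.0970·10/12)
I = 2.6469 + 3.9059 + 2.6059 + 10.3211 = 19.4798
F = (S − I)·e^(rT) = (537.03 − 19.4798) · e^(0.0970·11/12)
= 517.5502 · e^0.088917 = 517.5502 × 1.092990 = C$565.68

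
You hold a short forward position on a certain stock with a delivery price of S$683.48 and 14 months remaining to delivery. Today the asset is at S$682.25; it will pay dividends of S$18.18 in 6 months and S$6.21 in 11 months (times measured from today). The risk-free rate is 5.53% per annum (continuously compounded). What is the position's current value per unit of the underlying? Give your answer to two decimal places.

-S$17.89

PV(remaining dividends) I = 18.18·e^(−0.0553·6/12) + 6.21·e^(−0.0553·11/12) = 23.5873
Current forward F = (S − I)·e^(rT) = (682.25 − 23.5873)·e^(0.0553·14/12) = 658.6627 × 1.066643 = 702.5580
Value (long) = (F − K)·e^(−rT) = (702.5580 − 683.48) × 0.937520 = 17.8860
Short position value = −(long value) = -S$17.89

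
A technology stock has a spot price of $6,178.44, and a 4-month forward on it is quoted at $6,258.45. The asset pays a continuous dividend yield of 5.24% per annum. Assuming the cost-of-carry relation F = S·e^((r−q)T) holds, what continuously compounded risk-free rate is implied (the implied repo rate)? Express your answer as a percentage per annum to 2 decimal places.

9.10%

From F = S·e^((r−q)T): (r − q) = ln(F/S)/T
ln(6258.45/6178.44) = ln(1.012950) = 0.012867
(r − q) = 0.012867 / (4/12) = 0.038601
r = ln(F/S)/T + q = 0.038601 + 0.0524 = 0.091001
r = 9.10%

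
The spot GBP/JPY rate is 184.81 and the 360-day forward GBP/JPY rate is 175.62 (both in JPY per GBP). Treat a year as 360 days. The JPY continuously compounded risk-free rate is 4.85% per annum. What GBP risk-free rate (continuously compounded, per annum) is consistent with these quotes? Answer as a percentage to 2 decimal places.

F = S·e^((r_JPY − r_GBP)T) ⇒ r_GBP = r_JPY − ln(F/S)/T
ln(175.62/184.81) = -0.051006; /(360/360) = -0.051006
r_GBP = 0.0485 + 0.051006 = 0.099506
r_GBP = 9.95%

9.95%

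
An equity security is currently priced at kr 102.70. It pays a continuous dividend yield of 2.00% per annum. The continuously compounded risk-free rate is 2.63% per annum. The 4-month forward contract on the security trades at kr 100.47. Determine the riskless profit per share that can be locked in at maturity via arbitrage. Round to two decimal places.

kr 2.45 per share

Fair forward: F* = S·e^(carry·T), with carry = (r − q) = 0.0263 − 0.0200 = 0.0063
F* = 102.70 · e^(0.0063 × 4/12) = 102.70 · e^0.002100 = 102.70 × 1.002102 = kr 102.9159
Market kr 100.47 < fair kr 102.9159: forward underpriced → reverse cash-and-carry (short spot, go long the forward).
At maturity, profit = |F_mkt − F*| = |100.47 − 102.9159| = kr 2.45 per share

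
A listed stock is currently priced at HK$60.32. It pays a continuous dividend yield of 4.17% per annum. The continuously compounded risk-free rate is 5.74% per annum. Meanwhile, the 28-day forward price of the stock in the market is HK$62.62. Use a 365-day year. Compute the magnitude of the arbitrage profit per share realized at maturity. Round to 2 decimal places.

HK$2.23 per share

Fair forward: F* = S·e^(carry·T), with carry = (r − q) = 0.0574 − 0.0417 = 0.0157
F* = 60.32 · e^(0.0157 × 28/365) = 60.32 · e^0.001204 = 60.32 × 1.001205 = HK$60.3927
Market HK$62.62 > fair HK$60.3927: forward overpriced → cash-and-carry (buy spot, short the forward).
At maturity, profit = |F_mkt − F*| = |62.62 − 60.3927| = HK$2.23 per share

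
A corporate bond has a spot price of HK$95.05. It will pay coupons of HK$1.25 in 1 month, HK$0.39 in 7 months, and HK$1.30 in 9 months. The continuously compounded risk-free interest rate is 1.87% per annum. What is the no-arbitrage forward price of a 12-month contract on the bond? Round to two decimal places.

PV(coupons) I = 1.25·e^(−0.0187·1/12) + 0.39·e^(−0.0187·7/12) + 1.30·e^(−0.0187·9/12)
I = 1.2481 + 0.3858 + 1.2819 = 2.9158
F = (S − I)·e^(rT) = (95.05 − 2.9158) · e^(0.0187·12/12)
= 92.1342 · e^0.018700 = 92.1342 × 1.018876 = HK$93.87

HK$93.87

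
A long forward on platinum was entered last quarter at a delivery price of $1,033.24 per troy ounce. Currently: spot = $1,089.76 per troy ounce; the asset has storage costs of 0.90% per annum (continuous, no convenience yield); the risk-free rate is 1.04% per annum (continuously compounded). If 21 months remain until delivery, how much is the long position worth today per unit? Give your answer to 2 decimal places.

$92.45 per troy ounce

Current fair forward for the remaining 21 months: F = S·e^((r + u)·T), (r + u) = 0.0104 + 0.0090 = 0.0194
F = 1089.76 · e^(0.0194 × 21/12) = 1089.76 × 1.03453288 = 1127.3926
Value of long forward = (F − K)·e^(−rT) = (1127.3926 − 1033.24) · e^(−0.0104·21/12)
= 94.1526 × 0.98196462 = 92.45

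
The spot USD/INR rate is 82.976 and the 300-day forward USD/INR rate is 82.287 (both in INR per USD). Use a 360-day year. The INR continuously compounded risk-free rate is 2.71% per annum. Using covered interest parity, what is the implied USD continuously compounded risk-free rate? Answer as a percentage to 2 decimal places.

3.71%

F = S·e^((r_INR − r_USD)T) ⇒ r_USD = r_INR − ln(F/S)/T
ln(82.287/82.976) = -0.008338; /(300/360) = -0.010006
r_USD = 0.0271 + 0.010006 = 0.037106
r_USD = 3.71%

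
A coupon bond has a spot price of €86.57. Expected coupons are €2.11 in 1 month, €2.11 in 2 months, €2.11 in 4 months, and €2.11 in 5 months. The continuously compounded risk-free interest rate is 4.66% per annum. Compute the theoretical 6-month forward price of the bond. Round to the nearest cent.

PV(coupons) I = 2.11·e^(−0.0466·1/12) + 2.11·e^(−0.0466·2/12) + 2.11·e^(−0.0466·4/12) + 2.11·e^(−0.0466·5/12)
I = 2.1018 + 2.0937 + 2.0775 + 2.0694 = 8.3424
F = (S − I)·e^(rT) = (86.57 − 8.3424) · e^(0.0466·6/12)
= 78.2276 · e^0.023300 = 78.2276 × 1.023574 = €80.07

€80.07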